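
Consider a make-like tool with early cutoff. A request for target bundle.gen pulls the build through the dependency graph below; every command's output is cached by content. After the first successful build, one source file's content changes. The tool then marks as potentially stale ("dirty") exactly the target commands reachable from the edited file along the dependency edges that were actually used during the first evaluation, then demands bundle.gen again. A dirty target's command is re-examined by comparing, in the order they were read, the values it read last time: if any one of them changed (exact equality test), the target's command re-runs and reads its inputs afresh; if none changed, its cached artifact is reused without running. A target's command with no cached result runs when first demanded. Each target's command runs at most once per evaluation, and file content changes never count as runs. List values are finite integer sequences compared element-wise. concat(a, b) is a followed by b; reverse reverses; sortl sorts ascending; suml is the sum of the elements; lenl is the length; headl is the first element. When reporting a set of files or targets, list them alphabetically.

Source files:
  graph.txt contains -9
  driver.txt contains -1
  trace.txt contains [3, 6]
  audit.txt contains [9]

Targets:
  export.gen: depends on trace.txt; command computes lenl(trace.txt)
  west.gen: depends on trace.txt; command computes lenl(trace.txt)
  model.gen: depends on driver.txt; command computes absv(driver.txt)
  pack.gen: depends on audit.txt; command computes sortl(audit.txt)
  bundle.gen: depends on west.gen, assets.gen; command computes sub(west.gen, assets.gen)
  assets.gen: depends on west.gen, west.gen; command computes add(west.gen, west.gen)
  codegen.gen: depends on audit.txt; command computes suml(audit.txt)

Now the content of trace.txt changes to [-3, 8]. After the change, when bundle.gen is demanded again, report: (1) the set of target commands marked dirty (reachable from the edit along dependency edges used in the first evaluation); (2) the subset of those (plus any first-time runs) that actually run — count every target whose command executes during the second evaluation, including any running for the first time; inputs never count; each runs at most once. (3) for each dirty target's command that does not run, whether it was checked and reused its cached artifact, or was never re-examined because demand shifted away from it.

First demand of the output computes:
  west.gen = lenl([3, 6]) = 2
  assets.gen = add(2, 2) = 4
  bundle.gen = sub(2, 4) = -2

After the edit, cleaning proceeds:
  west.gen: a read changed (trace.txt [3, 6]->[-3, 8]) — executes, giving 2 — identical to its old value.
  assets.gen: dirty, but its reads are unchanged (west.gen unchanged, west.gen unchanged); cached 4 stands.
  bundle.gen: dirty, but its reads are unchanged (west.gen unchanged, assets.gen unchanged); cached -2 stands.

Note the absorption at west.gen: it re-runs yet its value is the same, leaving the output's value untouched.

The edit dirties: assets.gen, bundle.gen, west.gen.
1 target commands run: west.gen.
Cache hits after checking: assets.gen, bundle.gen.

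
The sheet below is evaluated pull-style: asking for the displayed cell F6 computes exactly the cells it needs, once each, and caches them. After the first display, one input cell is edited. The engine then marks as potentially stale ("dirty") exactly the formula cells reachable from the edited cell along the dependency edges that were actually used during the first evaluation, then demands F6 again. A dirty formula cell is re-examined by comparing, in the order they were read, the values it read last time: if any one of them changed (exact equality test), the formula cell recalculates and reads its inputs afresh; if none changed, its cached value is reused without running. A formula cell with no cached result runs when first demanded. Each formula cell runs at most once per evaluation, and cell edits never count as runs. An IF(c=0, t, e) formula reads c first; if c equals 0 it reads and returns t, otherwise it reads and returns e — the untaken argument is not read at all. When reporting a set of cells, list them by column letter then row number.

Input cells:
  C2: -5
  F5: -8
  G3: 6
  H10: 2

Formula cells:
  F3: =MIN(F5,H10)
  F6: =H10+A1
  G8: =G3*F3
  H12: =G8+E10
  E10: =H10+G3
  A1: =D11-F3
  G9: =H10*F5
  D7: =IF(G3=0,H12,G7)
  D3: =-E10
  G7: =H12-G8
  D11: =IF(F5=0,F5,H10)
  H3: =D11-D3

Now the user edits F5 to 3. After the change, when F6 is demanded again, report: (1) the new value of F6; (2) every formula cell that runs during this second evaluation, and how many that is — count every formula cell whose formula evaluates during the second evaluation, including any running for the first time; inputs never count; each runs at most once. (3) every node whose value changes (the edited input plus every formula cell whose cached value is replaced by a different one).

Demanding F6 again yields 2.
4 formula cells run: A1, D11, F3, F6.
The nodes whose values change: A1, F3, F5, F6.

First demand of the output computes:
  D11 = IF(F5=0: F5=-8 -> else branch H10) = 2
  F3 = MIN(-8, 2) = -8
  A1 = 2 - -8 = 10
  F6 = 2 + 10 = 12

After the edit, cleaning proceeds:
  D11: a read changed (F5 -8->3) — executes, giving 2 — identical to its old value.
  F3: a read changed (F5 -8->3) — executes, giving 2.
  A1: a read changed (F3 -8->2) — executes, giving 0.
  F6: a read changed (A1 10->0) — executes, giving 2.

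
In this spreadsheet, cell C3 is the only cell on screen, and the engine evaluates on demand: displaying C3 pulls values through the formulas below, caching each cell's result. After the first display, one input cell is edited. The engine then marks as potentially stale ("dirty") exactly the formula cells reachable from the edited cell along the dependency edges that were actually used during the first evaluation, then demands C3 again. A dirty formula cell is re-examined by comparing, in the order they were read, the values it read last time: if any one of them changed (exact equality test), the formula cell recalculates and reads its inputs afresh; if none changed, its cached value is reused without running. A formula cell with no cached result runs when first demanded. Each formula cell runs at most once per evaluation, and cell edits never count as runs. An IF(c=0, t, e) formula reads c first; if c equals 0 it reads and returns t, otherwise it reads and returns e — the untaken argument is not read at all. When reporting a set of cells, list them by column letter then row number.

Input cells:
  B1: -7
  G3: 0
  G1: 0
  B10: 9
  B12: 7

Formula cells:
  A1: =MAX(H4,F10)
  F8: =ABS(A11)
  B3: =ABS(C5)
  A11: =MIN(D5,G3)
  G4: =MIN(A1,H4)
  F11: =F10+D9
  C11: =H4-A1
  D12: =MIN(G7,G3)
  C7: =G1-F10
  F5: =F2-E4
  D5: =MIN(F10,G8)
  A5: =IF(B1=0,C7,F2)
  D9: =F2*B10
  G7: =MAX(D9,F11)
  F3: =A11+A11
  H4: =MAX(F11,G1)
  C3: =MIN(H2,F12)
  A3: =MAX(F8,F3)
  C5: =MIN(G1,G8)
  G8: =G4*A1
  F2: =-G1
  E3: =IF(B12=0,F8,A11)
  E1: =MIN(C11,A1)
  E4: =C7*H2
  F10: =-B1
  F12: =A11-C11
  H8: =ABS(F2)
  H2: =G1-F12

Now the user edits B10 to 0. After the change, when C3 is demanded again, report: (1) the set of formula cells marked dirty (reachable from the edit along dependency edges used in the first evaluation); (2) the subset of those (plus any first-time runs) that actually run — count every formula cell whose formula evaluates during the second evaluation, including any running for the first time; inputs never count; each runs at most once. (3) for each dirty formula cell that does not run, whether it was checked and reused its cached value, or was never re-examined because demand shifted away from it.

Initial pass — values computed on the first demand:
  F2 = -(0) = 0
  D9 = 0 * 9 = 0
  F10 = -(-7) = 7
  F11 = 7 + 0 = 7
  H4 = MAX(7, 0) = 7
  A1 = MAX(7, 7) = 7
  C11 = 7 - 7 = 0
  G4 = MIN(7, 7) = 7
  G8 = 7 * 7 = 49
  D5 = MIN(7, 49) = 7
  A11 = MIN(7, 0) = 0
  F12 = 0 - 0 = 0
  H2 = 0 - 0 = 0
  C3 = MIN(0, 0) = 0

Second demand — change propagation:
  D9: re-runs because B10 9->0; new result 0 (unchanged).
  F11: re-examined; everything it read last time is the same (F10 unchanged, D9 unchanged) — cache 7 kept, no run.
  H4: re-examined; everything it read last time is the same (F11 unchanged, G1 unchanged) — cache 7 kept, no run.
  A1: re-examined; everything it read last time is the same (H4 unchanged, F10 unchanged) — cache 7 kept, no run.
  C11: re-examined; everything it read last time is the same (H4 unchanged, A1 unchanged) — cache 0 kept, no run.
  G4: re-examined; everything it read last time is the same (A1 unchanged, H4 unchanged) — cache 7 kept, no run.
  G8: re-examined; everything it read last time is the same (G4 unchanged, A1 unchanged) — cache 49 kept, no run.
  D5: re-examined; everything it read last time is the same (F10 unchanged, G8 unchanged) — cache 7 kept, no run.
  A11: re-examined; everything it read last time is the same (D5 unchanged, G3 unchanged) — cache 0 kept, no run.
  F12: re-examined; everything it read last time is the same (A11 unchanged, C11 unchanged) — cache 0 kept, no run.
  H2: re-examined; everything it read last time is the same (G1 unchanged, F12 unchanged) — cache 0 kept, no run.
  C3: re-examined; everything it read last time is the same (H2 unchanged, F12 unchanged) — cache 0 kept, no run.

The important point: D9 recomputes to an identical value, and the output ends up unchanged.

Dirty set: A1, A11, C3, C11, D5, D9, F11, F12, G4, G8, H2, H4.
Run set: D9 (1 run).
Re-examined without running (cache reused): A1, A11, C3, C11, D5, F11, F12, G4, G8, H2, H4.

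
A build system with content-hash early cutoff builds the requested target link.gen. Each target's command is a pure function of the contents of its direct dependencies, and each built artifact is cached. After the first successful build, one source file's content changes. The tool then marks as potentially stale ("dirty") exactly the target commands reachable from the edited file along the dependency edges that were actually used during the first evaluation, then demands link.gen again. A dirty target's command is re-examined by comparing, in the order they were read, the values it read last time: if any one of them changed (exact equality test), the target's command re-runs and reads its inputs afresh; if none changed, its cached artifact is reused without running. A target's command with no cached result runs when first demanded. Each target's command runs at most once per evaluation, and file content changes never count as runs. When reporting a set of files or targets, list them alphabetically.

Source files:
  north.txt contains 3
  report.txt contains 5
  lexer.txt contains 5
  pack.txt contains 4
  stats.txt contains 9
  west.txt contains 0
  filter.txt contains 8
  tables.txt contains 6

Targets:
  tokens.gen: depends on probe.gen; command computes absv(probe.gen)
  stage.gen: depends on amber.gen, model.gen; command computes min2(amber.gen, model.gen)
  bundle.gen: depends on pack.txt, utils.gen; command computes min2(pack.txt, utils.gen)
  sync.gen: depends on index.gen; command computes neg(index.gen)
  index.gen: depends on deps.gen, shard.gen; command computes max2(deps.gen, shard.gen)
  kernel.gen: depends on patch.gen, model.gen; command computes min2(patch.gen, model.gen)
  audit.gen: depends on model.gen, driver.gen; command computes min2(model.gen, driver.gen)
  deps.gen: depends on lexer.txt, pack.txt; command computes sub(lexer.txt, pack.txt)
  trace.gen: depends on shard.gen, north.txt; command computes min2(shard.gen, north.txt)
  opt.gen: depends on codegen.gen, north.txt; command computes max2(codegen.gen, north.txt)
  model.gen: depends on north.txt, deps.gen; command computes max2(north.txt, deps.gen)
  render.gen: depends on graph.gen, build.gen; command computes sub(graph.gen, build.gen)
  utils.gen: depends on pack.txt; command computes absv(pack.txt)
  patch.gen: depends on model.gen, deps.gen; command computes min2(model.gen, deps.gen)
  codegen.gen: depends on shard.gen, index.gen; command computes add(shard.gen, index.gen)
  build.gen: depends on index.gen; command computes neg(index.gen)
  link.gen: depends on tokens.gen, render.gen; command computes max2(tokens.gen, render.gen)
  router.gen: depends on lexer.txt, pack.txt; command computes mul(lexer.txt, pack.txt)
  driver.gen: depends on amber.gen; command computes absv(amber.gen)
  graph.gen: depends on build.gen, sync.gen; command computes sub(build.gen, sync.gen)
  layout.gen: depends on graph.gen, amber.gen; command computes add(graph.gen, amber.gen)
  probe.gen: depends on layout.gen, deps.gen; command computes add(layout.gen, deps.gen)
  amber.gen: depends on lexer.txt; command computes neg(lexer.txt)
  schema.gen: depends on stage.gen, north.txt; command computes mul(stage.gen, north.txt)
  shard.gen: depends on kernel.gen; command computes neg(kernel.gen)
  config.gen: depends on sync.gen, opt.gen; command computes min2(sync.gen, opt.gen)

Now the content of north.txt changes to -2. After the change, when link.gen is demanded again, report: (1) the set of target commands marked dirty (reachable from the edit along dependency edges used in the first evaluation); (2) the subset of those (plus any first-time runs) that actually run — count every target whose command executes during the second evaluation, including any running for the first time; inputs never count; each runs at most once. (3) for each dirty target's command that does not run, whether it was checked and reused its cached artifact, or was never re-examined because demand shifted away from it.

First evaluation (everything demanded from the output):
  amber.gen = neg(5) = -5
  deps.gen = sub(5, 4) = 1
  model.gen = max2(3, 1) = 3
  patch.gen = min2(3, 1) = 1
  kernel.gen = min2(1, 3) = 1
  shard.gen = neg(1) = -1
  index.gen = max2(1, -1) = 1
  build.gen = neg(1) = -1
  sync.gen = neg(1) = -1
  graph.gen = sub(-1, -1) = 0
  layout.gen = add(0, -5) = -5
  probe.gen = add(-5, 1) = -4
  render.gen = sub(0, -1) = 1
  tokens.gen = absv(-4) = 4
  link.gen = max2(4, 1) = 4

Propagation after the edit:
  model.gen: runs — north.txt 3->-2; result 1.
  patch.gen: runs — model.gen 3->1; result 1 (same value as before).
  kernel.gen: runs — model.gen 3->1; result 1 (same value as before).
  shard.gen: checked — values it read are unchanged (kernel.gen unchanged); reused cached -1 without running.
  index.gen: checked — values it read are unchanged (deps.gen unchanged, shard.gen unchanged); reused cached 1 without running.
  build.gen: checked — values it read are unchanged (index.gen unchanged); reused cached -1 without running.
  sync.gen: checked — values it read are unchanged (index.gen unchanged); reused cached -1 without running.
  graph.gen: checked — values it read are unchanged (build.gen unchanged, sync.gen unchanged); reused cached 0 without running.
  layout.gen: checked — values it read are unchanged (graph.gen unchanged, amber.gen unchanged); reused cached -5 without running.
  probe.gen: checked — values it read are unchanged (layout.gen unchanged, deps.gen unchanged); reused cached -4 without running.
  render.gen: checked — values it read are unchanged (graph.gen unchanged, build.gen unchanged); reused cached 1 without running.
  tokens.gen: checked — values it read are unchanged (probe.gen unchanged); reused cached 4 without running.
  link.gen: checked — values it read are unchanged (tokens.gen unchanged, render.gen unchanged); reused cached 4 without running.

Key observation: the cutoff stops propagation at shard.gen — its inputs' values are unchanged, so it reuses its cache.

Marked dirty: build.gen, graph.gen, index.gen, kernel.gen, layout.gen, link.gen, model.gen, patch.gen, probe.gen, render.gen, shard.gen, sync.gen, tokens.gen.
Target commands that run: kernel.gen, model.gen, patch.gen — 3 in total.
Checked but reused from cache: build.gen, graph.gen, index.gen, layout.gen, link.gen, probe.gen, render.gen, shard.gen, sync.gen, tokens.gen.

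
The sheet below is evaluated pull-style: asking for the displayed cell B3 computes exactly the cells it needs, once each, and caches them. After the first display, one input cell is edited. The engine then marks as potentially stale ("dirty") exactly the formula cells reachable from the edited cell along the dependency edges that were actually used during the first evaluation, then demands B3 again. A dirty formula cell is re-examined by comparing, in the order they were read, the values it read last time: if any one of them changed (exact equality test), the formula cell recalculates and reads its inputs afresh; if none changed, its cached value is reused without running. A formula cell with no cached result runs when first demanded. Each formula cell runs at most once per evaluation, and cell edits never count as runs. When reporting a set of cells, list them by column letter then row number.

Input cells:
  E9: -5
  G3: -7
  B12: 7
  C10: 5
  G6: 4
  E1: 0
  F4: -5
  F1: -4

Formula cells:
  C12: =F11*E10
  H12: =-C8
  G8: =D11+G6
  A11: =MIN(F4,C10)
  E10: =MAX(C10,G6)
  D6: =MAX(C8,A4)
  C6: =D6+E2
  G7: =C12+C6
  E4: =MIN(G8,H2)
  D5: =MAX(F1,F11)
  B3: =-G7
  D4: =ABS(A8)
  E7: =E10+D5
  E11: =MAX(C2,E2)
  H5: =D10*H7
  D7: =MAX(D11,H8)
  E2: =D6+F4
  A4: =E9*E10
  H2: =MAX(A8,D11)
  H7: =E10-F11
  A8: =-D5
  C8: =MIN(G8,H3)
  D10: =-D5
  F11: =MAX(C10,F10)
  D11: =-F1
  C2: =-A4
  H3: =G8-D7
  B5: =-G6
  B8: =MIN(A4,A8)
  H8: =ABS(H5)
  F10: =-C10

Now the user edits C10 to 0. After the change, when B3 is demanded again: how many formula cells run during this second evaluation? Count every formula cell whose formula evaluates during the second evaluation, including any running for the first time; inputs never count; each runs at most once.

12 formula cells run: A4, B3, C12, D5, D6, D10, E10, F10, F11, G7, H5, H7.
Note where the cutoff bites: H8 is checked, finds nothing changed, and keeps its cache.

First demand of the output computes:
  D11 = -(-4) = 4
  E10 = MAX(5, 4) = 5
  A4 = -5 * 5 = -25
  F10 = -(5) = -5
  F11 = MAX(5, -5) = 5
  C12 = 5 * 5 = 25
  D5 = MAX(-4, 5) = 5
  D10 = -(5) = -5
  G8 = 4 + 4 = 8
  H7 = 5 - 5 = 0
  H5 = -5 * 0 = 0
  H8 = ABS(0) = 0
  D7 = MAX(4, 0) = 4
  H3 = 8 - 4 = 4
  C8 = MIN(8, 4) = 4
  D6 = MAX(4, -25) = 4
  E2 = 4 + -5 = -1
  C6 = 4 + -1 = 3
  G7 = 25 + 3 = 28
  B3 = -(28) = -28

After the edit, cleaning proceeds:
  E10: a read changed (C10 5->0) — executes, giving 4.
  A4: a read changed (E10 5->4) — executes, giving -20.
  F10: a read changed (C10 5->0) — executes, giving 0.
  F11: a read changed (C10 5->0; F10 -5->0) — executes, giving 0.
  C12: a read changed (F11 5->0; E10 5->4) — executes, giving 0.
  D5: a read changed (F11 5->0) — executes, giving 0.
  D10: a read changed (D5 5->0) — executes, giving 0.
  H7: a read changed (E10 5->4; F11 5->0) — executes, giving 4.
  H5: a read changed (D10 -5->0; H7 0->4) — executes, giving 0 — identical to its old value.
  H8: dirty, but its reads are unchanged (H5 unchanged); cached 0 stands.
  D7: dirty, but its reads are unchanged (D11 unchanged, H8 unchanged); cached 4 stands.
  H3: dirty, but its reads are unchanged (G8 unchanged, D7 unchanged); cached 4 stands.
  C8: dirty, but its reads are unchanged (G8 unchanged, H3 unchanged); cached 4 stands.
  D6: a read changed (A4 -25->-20) — executes, giving 4 — identical to its old value.
  E2: dirty, but its reads are unchanged (D6 unchanged, F4 unchanged); cached -1 stands.
  C6: dirty, but its reads are unchanged (D6 unchanged, E2 unchanged); cached 3 stands.
  G7: a read changed (C12 25->0) — executes, giving 3.
  B3: a read changed (G7 28->3) — executes, giving -3.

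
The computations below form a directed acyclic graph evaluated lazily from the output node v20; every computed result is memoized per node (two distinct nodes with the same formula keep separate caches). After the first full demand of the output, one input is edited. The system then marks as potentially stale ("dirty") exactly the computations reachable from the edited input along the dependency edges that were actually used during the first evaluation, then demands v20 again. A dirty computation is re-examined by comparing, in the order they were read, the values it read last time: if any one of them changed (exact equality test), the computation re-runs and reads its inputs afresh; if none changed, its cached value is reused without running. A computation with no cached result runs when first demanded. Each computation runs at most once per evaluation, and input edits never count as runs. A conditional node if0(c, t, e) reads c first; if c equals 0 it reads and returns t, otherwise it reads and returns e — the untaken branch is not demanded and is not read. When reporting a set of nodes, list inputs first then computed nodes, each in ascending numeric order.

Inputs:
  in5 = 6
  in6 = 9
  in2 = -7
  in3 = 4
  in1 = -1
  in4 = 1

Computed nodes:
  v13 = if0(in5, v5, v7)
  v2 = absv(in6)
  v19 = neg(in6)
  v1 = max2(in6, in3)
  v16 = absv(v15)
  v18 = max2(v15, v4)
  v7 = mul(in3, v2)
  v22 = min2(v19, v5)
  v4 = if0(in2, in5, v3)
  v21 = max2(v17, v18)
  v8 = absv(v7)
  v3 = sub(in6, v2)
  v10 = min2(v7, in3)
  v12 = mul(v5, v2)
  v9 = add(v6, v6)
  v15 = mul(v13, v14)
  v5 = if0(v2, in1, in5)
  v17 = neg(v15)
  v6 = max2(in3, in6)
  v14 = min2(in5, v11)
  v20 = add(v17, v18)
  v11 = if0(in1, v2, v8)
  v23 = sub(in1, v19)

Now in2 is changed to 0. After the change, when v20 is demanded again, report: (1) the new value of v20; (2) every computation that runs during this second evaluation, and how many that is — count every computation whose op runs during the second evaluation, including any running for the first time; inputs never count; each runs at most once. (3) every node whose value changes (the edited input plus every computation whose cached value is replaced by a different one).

First demand of the output computes:
  v2 = absv(9) = 9
  v3 = sub(9, 9) = 0
  v4 = if0(in2=-7 -> else branch v3) = 0
  v7 = mul(4, 9) = 36
  v8 = absv(36) = 36
  v11 = if0(in1=-1 -> else branch v8) = 36
  v13 = if0(in5=6 -> else branch v7) = 36
  v14 = min2(6, 36) = 6
  v15 = mul(36, 6) = 216
  v17 = neg(216) = -216
  v18 = max2(216, 0) = 216
  v20 = add(-216, 216) = 0

After the edit, cleaning proceeds:
  v4: a read changed (in2 -7->0) — executes, giving 6.
  v18: a read changed (v4 0->6) — executes, giving 216 — identical to its old value.
  v20: dirty, but its reads are unchanged (v17 unchanged, v18 unchanged); cached 0 stands.

Note the absorption at v18: it re-runs yet its value is the same, leaving the output's value untouched.

Demanding v20 again yields 0.
2 computations run: v4, v18.
The nodes whose values change: in2, v4.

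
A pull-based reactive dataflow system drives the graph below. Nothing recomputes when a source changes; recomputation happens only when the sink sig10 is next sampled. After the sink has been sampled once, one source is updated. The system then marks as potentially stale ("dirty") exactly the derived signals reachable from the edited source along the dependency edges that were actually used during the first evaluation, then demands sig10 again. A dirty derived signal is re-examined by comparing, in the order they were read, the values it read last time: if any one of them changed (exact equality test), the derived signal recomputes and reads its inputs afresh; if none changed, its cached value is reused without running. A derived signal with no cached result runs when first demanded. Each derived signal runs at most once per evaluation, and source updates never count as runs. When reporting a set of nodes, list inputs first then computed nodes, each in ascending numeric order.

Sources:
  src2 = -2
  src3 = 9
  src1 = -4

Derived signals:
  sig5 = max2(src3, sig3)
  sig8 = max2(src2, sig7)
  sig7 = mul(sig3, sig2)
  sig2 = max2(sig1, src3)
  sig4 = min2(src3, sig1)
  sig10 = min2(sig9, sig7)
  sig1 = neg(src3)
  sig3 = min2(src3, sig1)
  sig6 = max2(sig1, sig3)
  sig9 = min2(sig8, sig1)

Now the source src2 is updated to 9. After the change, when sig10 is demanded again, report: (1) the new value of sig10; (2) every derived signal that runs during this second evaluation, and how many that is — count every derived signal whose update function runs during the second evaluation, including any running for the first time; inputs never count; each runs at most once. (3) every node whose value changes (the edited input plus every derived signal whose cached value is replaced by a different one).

First evaluation (everything demanded from the output):
  sig1 = neg(9) = -9
  sig2 = max2(-9, 9) = 9
  sig3 = min2(9, -9) = -9
  sig7 = mul(-9, 9) = -81
  sig8 = max2(-2, -81) = -2
  sig9 = min2(-2, -9) = -9
  sig10 = min2(-9, -81) = -81

Propagation after the edit:
  sig8: runs — src2 -2->9; result 9.
  sig9: runs — sig8 -2->9; result -9 (same value as before).
  sig10: checked — values it read are unchanged (sig9 unchanged, sig7 unchanged); reused cached -81 without running.

Key observation: the change is absorbed at sig9 — it re-runs but produces the same value, and the output's value is unchanged.

New value of sig10: -81.
Derived signals that run: sig8, sig9 — 2 in total.
Values that change: src2, sig8.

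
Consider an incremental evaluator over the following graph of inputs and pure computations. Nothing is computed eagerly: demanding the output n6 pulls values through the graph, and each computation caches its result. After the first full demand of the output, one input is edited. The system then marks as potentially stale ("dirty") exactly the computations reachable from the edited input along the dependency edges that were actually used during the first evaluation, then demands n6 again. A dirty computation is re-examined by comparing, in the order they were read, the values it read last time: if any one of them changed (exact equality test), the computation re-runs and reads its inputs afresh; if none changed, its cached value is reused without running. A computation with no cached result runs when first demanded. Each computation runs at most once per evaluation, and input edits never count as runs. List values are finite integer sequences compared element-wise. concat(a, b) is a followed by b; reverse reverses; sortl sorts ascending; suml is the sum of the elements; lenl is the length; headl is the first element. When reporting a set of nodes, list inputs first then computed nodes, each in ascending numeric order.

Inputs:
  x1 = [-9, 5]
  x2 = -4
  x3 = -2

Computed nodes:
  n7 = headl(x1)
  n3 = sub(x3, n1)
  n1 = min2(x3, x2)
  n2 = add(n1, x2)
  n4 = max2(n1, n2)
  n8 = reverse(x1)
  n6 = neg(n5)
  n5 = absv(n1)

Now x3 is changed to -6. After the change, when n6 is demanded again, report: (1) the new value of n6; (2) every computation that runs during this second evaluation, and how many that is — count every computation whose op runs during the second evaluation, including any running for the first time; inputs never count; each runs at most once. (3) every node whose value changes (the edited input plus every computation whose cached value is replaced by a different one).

n6 now evaluates to -6.
Run set: n1, n5, n6 (3 run).
Changed values: x3, n1, n5, n6.

Initial pass — values computed on the first demand:
  n1 = min2(-2, -4) = -4
  n5 = absv(-4) = 4
  n6 = neg(4) = -4

Second demand — change propagation:
  n1: re-runs because x3 -2->-6; new result -6.
  n5: re-runs because n1 -4->-6; new result 6.
  n6: re-runs because n5 4->6; new result -6.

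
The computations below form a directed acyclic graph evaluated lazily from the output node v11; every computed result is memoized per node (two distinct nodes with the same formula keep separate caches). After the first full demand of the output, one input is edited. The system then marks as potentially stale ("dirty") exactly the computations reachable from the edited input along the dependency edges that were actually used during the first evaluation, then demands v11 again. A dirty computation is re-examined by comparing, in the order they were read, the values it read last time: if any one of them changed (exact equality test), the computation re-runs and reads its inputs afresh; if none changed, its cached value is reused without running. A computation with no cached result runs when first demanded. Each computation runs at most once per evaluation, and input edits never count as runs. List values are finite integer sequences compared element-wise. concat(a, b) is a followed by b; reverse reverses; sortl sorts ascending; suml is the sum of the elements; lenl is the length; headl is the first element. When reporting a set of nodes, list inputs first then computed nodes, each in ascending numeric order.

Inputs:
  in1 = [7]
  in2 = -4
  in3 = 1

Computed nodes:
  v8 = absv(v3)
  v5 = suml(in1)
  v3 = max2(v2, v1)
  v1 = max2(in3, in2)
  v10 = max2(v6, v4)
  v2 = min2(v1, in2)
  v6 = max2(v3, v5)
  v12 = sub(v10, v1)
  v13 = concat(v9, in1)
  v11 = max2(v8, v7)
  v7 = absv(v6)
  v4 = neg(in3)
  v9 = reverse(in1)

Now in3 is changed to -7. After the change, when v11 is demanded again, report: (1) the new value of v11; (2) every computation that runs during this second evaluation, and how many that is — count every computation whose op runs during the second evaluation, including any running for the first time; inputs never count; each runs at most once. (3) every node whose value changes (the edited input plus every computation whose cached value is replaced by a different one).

Demanding v11 again yields 7.
6 computations run: v1, v2, v3, v6, v8, v11.
The nodes whose values change: in3, v1, v3, v8.
Note where the cutoff bites: v7 is checked, finds nothing changed, and keeps its cache.

First demand of the output computes:
  v1 = max2(1, -4) = 1
  v2 = min2(1, -4) = -4
  v3 = max2(-4, 1) = 1
  v5 = suml([7]) = 7
  v6 = max2(1, 7) = 7
  v7 = absv(7) = 7
  v8 = absv(1) = 1
  v11 = max2(1, 7) = 7

After the edit, cleaning proceeds:
  v1: a read changed (in3 1->-7) — executes, giving -4.
  v2: a read changed (v1 1->-4) — executes, giving -4 — identical to its old value.
  v3: a read changed (v1 1->-4) — executes, giving -4.
  v6: a read changed (v3 1->-4) — executes, giving 7 — identical to its old value.
  v7: dirty, but its reads are unchanged (v6 unchanged); cached 7 stands.
  v8: a read changed (v3 1->-4) — executes, giving 4.
  v11: a read changed (v8 1->4) — executes, giving 7 — identical to its old value.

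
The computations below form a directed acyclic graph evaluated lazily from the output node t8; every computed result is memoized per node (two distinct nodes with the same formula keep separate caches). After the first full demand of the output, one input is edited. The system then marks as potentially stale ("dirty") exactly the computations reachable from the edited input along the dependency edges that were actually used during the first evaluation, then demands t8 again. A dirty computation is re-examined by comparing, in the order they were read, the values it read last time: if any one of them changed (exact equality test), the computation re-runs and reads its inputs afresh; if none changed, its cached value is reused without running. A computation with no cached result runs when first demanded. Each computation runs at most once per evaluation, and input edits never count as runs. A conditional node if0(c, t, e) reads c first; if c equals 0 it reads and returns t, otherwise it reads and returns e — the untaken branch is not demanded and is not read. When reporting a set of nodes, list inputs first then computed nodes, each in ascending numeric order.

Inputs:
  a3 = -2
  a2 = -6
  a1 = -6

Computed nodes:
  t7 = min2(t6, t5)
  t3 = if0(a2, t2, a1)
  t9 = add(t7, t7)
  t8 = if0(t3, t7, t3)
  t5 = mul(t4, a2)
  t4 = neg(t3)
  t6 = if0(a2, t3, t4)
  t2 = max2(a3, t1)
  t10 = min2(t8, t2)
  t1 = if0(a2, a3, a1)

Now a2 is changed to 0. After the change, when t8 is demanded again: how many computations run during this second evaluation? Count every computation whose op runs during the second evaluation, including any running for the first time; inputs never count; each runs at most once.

First demand of the output computes:
  t3 = if0(a2=-6 -> else branch a1) = -6
  t8 = if0(t3=-6 -> else branch t3) = -6

After the edit, cleaning proceeds:
  t1: had never run; runs now, result -2.
  t2: had never run; runs now, result -2.
  t3: a read changed (a2 -6->0) — executes, giving -2.
  t8: a read changed (t3 -6->-2; t3 -6->-2) — executes, giving -2.

Note the branch switch — t1, t2 had no cache and run now for the first time.

4 computations run: t1, t2, t3, t8.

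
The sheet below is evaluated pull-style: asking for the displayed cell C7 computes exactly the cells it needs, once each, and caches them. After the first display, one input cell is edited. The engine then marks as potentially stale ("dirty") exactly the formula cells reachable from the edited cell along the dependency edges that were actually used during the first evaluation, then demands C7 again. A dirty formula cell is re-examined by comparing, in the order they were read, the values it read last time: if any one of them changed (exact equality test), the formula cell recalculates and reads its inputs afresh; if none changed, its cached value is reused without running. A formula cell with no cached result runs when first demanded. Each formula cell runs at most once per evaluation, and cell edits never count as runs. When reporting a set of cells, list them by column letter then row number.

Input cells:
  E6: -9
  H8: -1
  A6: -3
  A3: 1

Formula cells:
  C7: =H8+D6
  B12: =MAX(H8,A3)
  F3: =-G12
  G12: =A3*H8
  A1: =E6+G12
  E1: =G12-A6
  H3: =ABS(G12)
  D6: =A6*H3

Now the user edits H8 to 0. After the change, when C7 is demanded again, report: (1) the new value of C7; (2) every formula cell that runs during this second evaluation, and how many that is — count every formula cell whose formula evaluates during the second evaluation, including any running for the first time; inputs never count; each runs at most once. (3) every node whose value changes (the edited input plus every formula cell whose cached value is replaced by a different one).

Demanding C7 again yields 0.
4 formula cells run: C7, D6, G12, H3.
The nodes whose values change: C7, D6, G12, H3, H8.

First demand of the output computes:
  G12 = 1 * -1 = -1
  H3 = ABS(-1) = 1
  D6 = -3 * 1 = -3
  C7 = -1 + -3 = -4

After the edit, cleaning proceeds:
  G12: a read changed (H8 -1->0) — executes, giving 0.
  H3: a read changed (G12 -1->0) — executes, giving 0.
  D6: a read changed (H3 1->0) — executes, giving 0.
  C7: a read changed (H8 -1->0; D6 -3->0) — executes, giving 0.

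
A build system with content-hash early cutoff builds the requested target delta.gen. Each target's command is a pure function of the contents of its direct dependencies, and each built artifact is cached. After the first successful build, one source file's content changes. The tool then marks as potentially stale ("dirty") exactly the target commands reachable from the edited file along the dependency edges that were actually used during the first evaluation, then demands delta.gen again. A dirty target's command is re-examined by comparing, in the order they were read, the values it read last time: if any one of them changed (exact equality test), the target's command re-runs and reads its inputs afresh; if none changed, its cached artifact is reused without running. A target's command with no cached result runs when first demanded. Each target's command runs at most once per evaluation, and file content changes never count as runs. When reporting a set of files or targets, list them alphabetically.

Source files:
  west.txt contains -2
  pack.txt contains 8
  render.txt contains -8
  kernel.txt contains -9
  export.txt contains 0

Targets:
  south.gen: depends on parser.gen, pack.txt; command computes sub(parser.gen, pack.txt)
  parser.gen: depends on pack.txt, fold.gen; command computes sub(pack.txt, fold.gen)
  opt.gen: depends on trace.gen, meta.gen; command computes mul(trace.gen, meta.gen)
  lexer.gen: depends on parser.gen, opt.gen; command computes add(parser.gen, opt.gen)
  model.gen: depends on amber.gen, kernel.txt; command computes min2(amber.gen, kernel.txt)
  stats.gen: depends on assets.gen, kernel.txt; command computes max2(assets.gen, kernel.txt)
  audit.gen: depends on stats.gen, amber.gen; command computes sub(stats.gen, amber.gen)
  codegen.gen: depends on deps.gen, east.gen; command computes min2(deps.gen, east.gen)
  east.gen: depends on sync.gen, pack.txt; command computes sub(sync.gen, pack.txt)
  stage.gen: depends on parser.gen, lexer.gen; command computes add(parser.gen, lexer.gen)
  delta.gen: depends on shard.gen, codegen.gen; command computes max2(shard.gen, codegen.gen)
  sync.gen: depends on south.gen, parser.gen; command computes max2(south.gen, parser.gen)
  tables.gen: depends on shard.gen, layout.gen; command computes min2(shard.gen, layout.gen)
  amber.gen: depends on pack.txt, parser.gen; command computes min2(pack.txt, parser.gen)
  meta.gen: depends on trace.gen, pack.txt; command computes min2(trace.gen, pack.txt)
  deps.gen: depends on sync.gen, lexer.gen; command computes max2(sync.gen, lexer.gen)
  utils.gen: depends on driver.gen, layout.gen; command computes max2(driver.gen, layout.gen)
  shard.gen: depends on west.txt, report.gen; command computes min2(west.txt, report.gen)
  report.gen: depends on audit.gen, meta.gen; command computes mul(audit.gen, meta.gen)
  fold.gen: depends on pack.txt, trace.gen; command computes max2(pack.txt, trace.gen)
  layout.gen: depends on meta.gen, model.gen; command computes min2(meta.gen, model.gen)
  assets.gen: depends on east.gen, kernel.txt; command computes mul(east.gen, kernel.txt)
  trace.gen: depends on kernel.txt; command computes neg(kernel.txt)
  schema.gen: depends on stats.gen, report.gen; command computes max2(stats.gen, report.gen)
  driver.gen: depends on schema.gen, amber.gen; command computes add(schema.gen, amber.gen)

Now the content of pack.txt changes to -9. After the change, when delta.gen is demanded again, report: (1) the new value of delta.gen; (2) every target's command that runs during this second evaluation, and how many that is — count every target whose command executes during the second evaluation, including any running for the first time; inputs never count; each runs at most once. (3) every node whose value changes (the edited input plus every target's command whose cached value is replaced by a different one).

First evaluation (everything demanded from the output):
  trace.gen = neg(-9) = 9
  fold.gen = max2(8, 9) = 9
  meta.gen = min2(9, 8) = 8
  opt.gen = mul(9, 8) = 72
  parser.gen = sub(8, 9) = -1
  amber.gen = min2(8, -1) = -1
  lexer.gen = add(-1, 72) = 71
  south.gen = sub(-1, 8) = -9
  sync.gen = max2(-9, -1) = -1
  deps.gen = max2(-1, 71) = 71
  east.gen = sub(-1, 8) = -9
  assets.gen = mul(-9, -9) = 81
  codegen.gen = min2(71, -9) = -9
  stats.gen = max2(81, -9) = 81
  audit.gen = sub(81, -1) = 82
  report.gen = mul(82, 8) = 656
  shard.gen = min2(-2, 656) = -2
  delta.gen = max2(-2, -9) = -2

Propagation after the edit:
  fold.gen: runs — pack.txt 8->-9; result 9 (same value as before).
  meta.gen: runs — pack.txt 8->-9; result -9.
  opt.gen: runs — meta.gen 8->-9; result -81.
  parser.gen: runs — pack.txt 8->-9; result -18.
  amber.gen: runs — pack.txt 8->-9; parser.gen -1->-18; result -18.
  lexer.gen: runs — parser.gen -1->-18; opt.gen 72->-81; result -99.
  south.gen: runs — parser.gen -1->-18; pack.txt 8->-9; result -9 (same value as before).
  sync.gen: runs — parser.gen -1->-18; result -9.
  deps.gen: runs — sync.gen -1->-9; lexer.gen 71->-99; result -9.
  east.gen: runs — sync.gen -1->-9; pack.txt 8->-9; result 0.
  assets.gen: runs — east.gen -9->0; result 0.
  codegen.gen: runs — deps.gen 71->-9; east.gen -9->0; result -9 (same value as before).
  stats.gen: runs — assets.gen 81->0; result 0.
  audit.gen: runs — stats.gen 81->0; amber.gen -1->-18; result 18.
  report.gen: runs — audit.gen 82->18; meta.gen 8->-9; result -162.
  shard.gen: runs — report.gen 656->-162; result -162.
  delta.gen: runs — shard.gen -2->-162; result -9.

New value of delta.gen: -9.
Target commands that run: amber.gen, assets.gen, audit.gen, codegen.gen, delta.gen, deps.gen, east.gen, fold.gen, lexer.gen, meta.gen, opt.gen, parser.gen, report.gen, shard.gen, south.gen, stats.gen, sync.gen — 17 in total.
Values that change: amber.gen, assets.gen, audit.gen, delta.gen, deps.gen, east.gen, lexer.gen, meta.gen, opt.gen, pack.txt, parser.gen, report.gen, shard.gen, stats.gen, sync.gen.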